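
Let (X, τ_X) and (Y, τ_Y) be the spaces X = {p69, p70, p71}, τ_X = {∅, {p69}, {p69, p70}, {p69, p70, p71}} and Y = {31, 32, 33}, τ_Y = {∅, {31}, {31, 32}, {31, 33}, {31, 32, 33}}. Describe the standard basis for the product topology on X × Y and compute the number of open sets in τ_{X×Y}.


Basis B = {∅ × ∅, {p69} × {31}, {p69} × {31, 32}, {p69} × {31, 33}, {p69, p70} × {31}, {p69} × {31, 32, 33}, {p69, p70, p71} × {31}, {p69, p70} × {31, 32}, {p69, p70} × {31, 33}, {p69, p70} × {31, 32, 33}, {p69, p70, p71} × {31, 32}, {p69, p70, p71} × {31, 33}, {p69, p70, p71} × {31, 32, 33}}; |τ_{X×Y}| = 30.

Enumerate products U × V with U ∈ τ_X, V ∈ τ_Y (deduplicated):
  ∅ × ∅ = {} (∅)
  {p69} × {31} = {(p69,31)}
  {p69} × {31, 32} = {(p69,31), (p69,32)}
  {p69} × {31, 33} = {(p69,31), (p69,33)}
  {p69, p70} × {31} = {(p69,31), (p70,31)}
  {p69} × {31, 32, 33} = {(p69,31), (p69,32), (p69,33)}
  {p69, p70, p71} × {31} = {(p69,31), (p70,31), (p71,31)}
  {p69, p70} × {31, 32} = {(p69,31), (p69,32), (p70,31), (p70,32)}
  {p69, p70} × {31, 33} = {(p69,31), (p69,33), (p70,31), (p70,33)}
  {p69, p70} × {31, 32, 33} = {(p69,31), (p69,32), (p69,33), (p70,31), (p70,32), (p70,33)}
  {p69, p70, p71} × {31, 32} = {(p69,31), (p69,32), (p70,31), (p70,32), (p71,31), (p71,32)}
  {p69, p70, p71} × {31, 33} = {(p69,31), (p69,33), (p70,31), (p70,33), (p71,31), (p71,33)}
  {p69, p70, p71} × {31, 32, 33} = {(p69,31), (p69,32), (p69,33), (p70,31), (p70,32), (p70,33), (p71,31), (p71,32), (p71,33)}
These 13 distinct sets form the basis B.
Close under arbitrary unions to get τ_{X×Y}; counting gives |τ_{X×Y}| = 30.


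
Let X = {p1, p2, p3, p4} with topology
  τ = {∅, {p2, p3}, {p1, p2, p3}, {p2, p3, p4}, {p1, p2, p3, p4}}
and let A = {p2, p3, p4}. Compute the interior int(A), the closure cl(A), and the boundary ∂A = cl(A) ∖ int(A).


int(A) = {p2, p3, p4}, cl(A) = {p1, p2, p3, p4}, ∂A = {p1}.

Closed sets in (X, τ) are complements of opens:
  closed(X, τ) = {∅, {p1}, {p4}, {p1, p4}, {p1, p2, p3, p4}}.
int(A) = ⋃ {U ∈ τ : U ⊆ A}. Opens contained in A: ∅, {p2, p3}, {p2, p3, p4}.
Taking the union of these: int(A) = {p2, p3, p4}.
cl(A) = ⋂ {C closed : A ⊆ C}. Closed sets containing A: {p1, p2, p3, p4}.
Intersecting these: cl(A) = {p1, p2, p3, p4}.
∂A = cl(A) ∖ int(A) = {p1, p2, p3, p4} ∖ {p2, p3, p4} = {p1}.


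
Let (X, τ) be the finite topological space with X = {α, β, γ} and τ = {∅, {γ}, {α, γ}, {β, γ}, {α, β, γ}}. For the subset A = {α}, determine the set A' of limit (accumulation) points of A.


A' = ∅

For each x ∈ X, list the open sets U ∈ τ with x ∈ U, then check whether U ∩ (A ∖ {x}) ≠ ∅ for every such U.
  x = α: open {α, γ} ∋ x has {α, γ} ∩ (A ∖ {α}) = ∅, so x is NOT a limit point.
  x = β: open {β, γ} ∋ x has {β, γ} ∩ (A ∖ {β}) = ∅, so x is NOT a limit point.
  x = γ: open {γ} ∋ x has {γ} ∩ (A ∖ {γ}) = ∅, so x is NOT a limit point.
Collecting: A' = ∅.


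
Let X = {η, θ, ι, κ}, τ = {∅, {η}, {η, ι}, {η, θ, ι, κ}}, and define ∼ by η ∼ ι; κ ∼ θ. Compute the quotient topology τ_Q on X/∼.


X/∼ = {[η=ι], [θ=κ]}; |τ_Q| = 3.

Equivalence classes: [η=ι], [θ=κ].
Quotient map π: X → X/∼ sends η ↦ [η=ι], θ ↦ [θ=κ], ι ↦ [η=ι], κ ↦ [θ=κ].
For each subset V ⊆ X/∼, compute π^{-1}(V) ⊆ X and check whether π^{-1}(V) ∈ τ. V is open in τ_Q iff π^{-1}(V) ∈ τ.
  V = {}: π^{-1}(V) = ∅ ∈ τ ✓.
  V = {[η=ι]}: π^{-1}(V) = {η, ι} ∈ τ ✓.
  V = {[θ=κ]}: π^{-1}(V) = {θ, κ} ∉ τ ✗.
  V = {[η=ι], [θ=κ]}: π^{-1}(V) = {η, θ, ι, κ} ∈ τ ✓.
Open sets in the quotient: τ_Q = {{}, {[η=ι]}, {[η=ι], [θ=κ]}} (3 elements).


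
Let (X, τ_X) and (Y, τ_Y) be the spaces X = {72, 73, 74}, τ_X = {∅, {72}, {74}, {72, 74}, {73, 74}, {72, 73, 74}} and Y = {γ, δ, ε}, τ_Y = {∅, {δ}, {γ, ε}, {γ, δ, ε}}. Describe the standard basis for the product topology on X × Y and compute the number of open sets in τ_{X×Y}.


Basis B = {∅ × ∅, {72} × {δ}, {74} × {δ}, {72} × {γ, ε}, {72, 74} × {δ}, {73, 74} × {δ}, {74} × {γ, ε}, {72} × {γ, δ, ε}, {72, 73, 74} × {δ}, {74} × {γ, δ, ε}, {72, 74} × {γ, ε}, {73, 74} × {γ, ε}, {72, 74} × {γ, δ, ε}, {72, 73, 74} × {γ, ε}, {73, 74} × {γ, δ, ε}, {72, 73, 74} × {γ, δ, ε}}; |τ_{X×Y}| = 36.

Enumerate products U × V with U ∈ τ_X, V ∈ τ_Y (deduplicated):
  ∅ × ∅ = {} (∅)
  {72} × {δ} = {(72,δ)}
  {74} × {δ} = {(74,δ)}
  {72} × {γ, ε} = {(72,γ), (72,ε)}
  {72, 74} × {δ} = {(72,δ), (74,δ)}
  {73, 74} × {δ} = {(73,δ), (74,δ)}
  {74} × {γ, ε} = {(74,γ), (74,ε)}
  {72} × {γ, δ, ε} = {(72,γ), (72,δ), (72,ε)}
  {72, 73, 74} × {δ} = {(72,δ), (73,δ), (74,δ)}
  {74} × {γ, δ, ε} = {(74,γ), (74,δ), (74,ε)}
  {72, 74} × {γ, ε} = {(72,γ), (72,ε), (74,γ), (74,ε)}
  {73, 74} × {γ, ε} = {(73,γ), (73,ε), (74,γ), (74,ε)}
  {72, 74} × {γ, δ, ε} = {(72,γ), (72,δ), (72,ε), (74,γ), (74,δ), (74,ε)}
  {72, 73, 74} × {γ, ε} = {(72,γ), (72,ε), (73,γ), (73,ε), (74,γ), (74,ε)}
  {73, 74} × {γ, δ, ε} = {(73,γ), (73,δ), (73,ε), (74,γ), (74,δ), (74,ε)}
  {72, 73, 74} × {γ, δ, ε} = {(72,γ), (72,δ), (72,ε), (73,γ), (73,δ), (73,ε), (74,γ), (74,δ), (74,ε)}
These 16 distinct sets form the basis B.
Close under arbitrary unions to get τ_{X×Y}; counting gives |τ_{X×Y}| = 36.


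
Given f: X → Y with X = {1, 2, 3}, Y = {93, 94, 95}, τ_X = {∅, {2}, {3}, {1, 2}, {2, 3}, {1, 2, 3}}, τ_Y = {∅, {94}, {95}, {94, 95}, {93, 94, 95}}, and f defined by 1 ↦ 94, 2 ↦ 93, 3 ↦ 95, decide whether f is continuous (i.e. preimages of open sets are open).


f is NOT continuous.

Compute f^{-1}(U) for each U ∈ τ_Y:
  U = ∅: f^{-1}(U) = ∅ ∈ τ_X ✓.
  U = {94}: f^{-1}(U) = {1} ∉ τ_X ✗.
  U = {95}: f^{-1}(U) = {3} ∈ τ_X ✓.
  U = {94, 95}: f^{-1}(U) = {1, 3} ∉ τ_X ✗.
  U = {93, 94, 95}: f^{-1}(U) = {1, 2, 3} ∈ τ_X ✓.
Found U = {94} with f^{-1}(U) = {1} not in τ_X. Therefore f is NOT continuous.


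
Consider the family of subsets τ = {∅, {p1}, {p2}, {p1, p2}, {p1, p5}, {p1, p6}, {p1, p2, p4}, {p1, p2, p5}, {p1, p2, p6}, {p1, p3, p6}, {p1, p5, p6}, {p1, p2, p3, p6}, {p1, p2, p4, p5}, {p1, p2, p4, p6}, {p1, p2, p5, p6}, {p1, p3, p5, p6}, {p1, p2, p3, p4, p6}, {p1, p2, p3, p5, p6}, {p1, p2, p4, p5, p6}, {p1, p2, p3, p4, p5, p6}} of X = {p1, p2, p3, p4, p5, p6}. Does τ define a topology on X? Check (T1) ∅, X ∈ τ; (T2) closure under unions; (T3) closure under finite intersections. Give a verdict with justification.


τ IS a topology on X.

Axiom (T1): ∅ ∈ τ? Yes; X ∈ τ? Yes.
Axiom (T2/T3): check pairwise unions and intersections of members of τ.
All pairwise intersections and unions checked — each lies in τ. Therefore τ satisfies (T1), (T2), (T3): it IS a topology on X.


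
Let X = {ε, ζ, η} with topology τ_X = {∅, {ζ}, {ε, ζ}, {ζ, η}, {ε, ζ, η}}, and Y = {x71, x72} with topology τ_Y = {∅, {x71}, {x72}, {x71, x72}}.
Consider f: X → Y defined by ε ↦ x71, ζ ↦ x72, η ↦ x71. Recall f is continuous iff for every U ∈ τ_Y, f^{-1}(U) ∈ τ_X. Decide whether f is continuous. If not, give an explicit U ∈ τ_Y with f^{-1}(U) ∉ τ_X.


f is NOT continuous.

Compute f^{-1}(U) for each U ∈ τ_Y:
  U = ∅: f^{-1}(U) = ∅ ∈ τ_X ✓.
  U = {x71}: f^{-1}(U) = {ε, η} ∉ τ_X ✗.
  U = {x72}: f^{-1}(U) = {ζ} ∈ τ_X ✓.
  U = {x71, x72}: f^{-1}(U) = {ε, ζ, η} ∈ τ_X ✓.
Found U = {x71} with f^{-1}(U) = {ε, η} not in τ_X. Therefore f is NOT continuous.


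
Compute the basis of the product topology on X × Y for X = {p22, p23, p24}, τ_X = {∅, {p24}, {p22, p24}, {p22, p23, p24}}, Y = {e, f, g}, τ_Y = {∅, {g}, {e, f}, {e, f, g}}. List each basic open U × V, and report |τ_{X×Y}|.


Basis B = {∅ × ∅, {p24} × {g}, {p22, p24} × {g}, {p24} × {e, f}, {p22, p23, p24} × {g}, {p24} × {e, f, g}, {p22, p24} × {e, f}, {p22, p24} × {e, f, g}, {p22, p23, p24} × {e, f}, {p22, p23, p24} × {e, f, g}}; |τ_{X×Y}| = 16.

Enumerate products U × V with U ∈ τ_X, V ∈ τ_Y (deduplicated):
  ∅ × ∅ = {} (∅)
  {p24} × {g} = {(p24,g)}
  {p22, p24} × {g} = {(p22,g), (p24,g)}
  {p24} × {e, f} = {(p24,e), (p24,f)}
  {p22, p23, p24} × {g} = {(p22,g), (p23,g), (p24,g)}
  {p24} × {e, f, g} = {(p24,e), (p24,f), (p24,g)}
  {p22, p24} × {e, f} = {(p22,e), (p22,f), (p24,e), (p24,f)}
  {p22, p24} × {e, f, g} = {(p22,e), (p22,f), (p22,g), (p24,e), (p24,f), (p24,g)}
  {p22, p23, p24} × {e, f} = {(p22,e), (p22,f), (p23,e), (p23,f), (p24,e), (p24,f)}
  {p22, p23, p24} × {e, f, g} = {(p22,e), (p22,f), (p22,g), (p23,e), (p23,f), (p23,g), (p24,e), (p24,f), (p24,g)}
These 10 distinct sets form the basis B.
Close under arbitrary unions to get τ_{X×Y}; counting gives |τ_{X×Y}| = 16.


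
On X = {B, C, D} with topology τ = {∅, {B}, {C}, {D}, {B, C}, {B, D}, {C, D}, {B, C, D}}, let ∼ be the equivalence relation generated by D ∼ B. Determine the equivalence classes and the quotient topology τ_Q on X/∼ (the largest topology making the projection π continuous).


X/∼ = {[B=D], [C]}; |τ_Q| = 4.

Equivalence classes: [B=D], [C].
Quotient map π: X → X/∼ sends B ↦ [B=D], C ↦ [C], D ↦ [B=D].
For each subset V ⊆ X/∼, compute π^{-1}(V) ⊆ X and check whether π^{-1}(V) ∈ τ. V is open in τ_Q iff π^{-1}(V) ∈ τ.
  V = {}: π^{-1}(V) = ∅ ∈ τ ✓.
  V = {[B=D]}: π^{-1}(V) = {B, D} ∈ τ ✓.
  V = {[C]}: π^{-1}(V) = {C} ∈ τ ✓.
  V = {[B=D], [C]}: π^{-1}(V) = {B, C, D} ∈ τ ✓.
Open sets in the quotient: τ_Q = {{}, {[B=D]}, {[C]}, {[B=D], [C]}} (4 elements).


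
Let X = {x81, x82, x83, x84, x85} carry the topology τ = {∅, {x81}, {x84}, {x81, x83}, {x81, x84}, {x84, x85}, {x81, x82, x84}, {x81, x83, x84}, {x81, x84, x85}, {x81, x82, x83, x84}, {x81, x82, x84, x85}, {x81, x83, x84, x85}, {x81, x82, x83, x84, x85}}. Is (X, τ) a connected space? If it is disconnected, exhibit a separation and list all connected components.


(X, τ) is connected.

Find clopen sets (U ∈ τ with X ∖ U ∈ τ):
  U = ∅, X ∖ U = {x81, x82, x83, x84, x85} — both open, so U is clopen.
  U = {x81, x82, x83, x84, x85}, X ∖ U = ∅ — both open, so U is clopen.
Only trivial clopens (∅ and X) exist, so (X, τ) is connected.
Compute connected components by grouping points that agree on all clopens:
  component: {x81, x82, x83, x84, x85}


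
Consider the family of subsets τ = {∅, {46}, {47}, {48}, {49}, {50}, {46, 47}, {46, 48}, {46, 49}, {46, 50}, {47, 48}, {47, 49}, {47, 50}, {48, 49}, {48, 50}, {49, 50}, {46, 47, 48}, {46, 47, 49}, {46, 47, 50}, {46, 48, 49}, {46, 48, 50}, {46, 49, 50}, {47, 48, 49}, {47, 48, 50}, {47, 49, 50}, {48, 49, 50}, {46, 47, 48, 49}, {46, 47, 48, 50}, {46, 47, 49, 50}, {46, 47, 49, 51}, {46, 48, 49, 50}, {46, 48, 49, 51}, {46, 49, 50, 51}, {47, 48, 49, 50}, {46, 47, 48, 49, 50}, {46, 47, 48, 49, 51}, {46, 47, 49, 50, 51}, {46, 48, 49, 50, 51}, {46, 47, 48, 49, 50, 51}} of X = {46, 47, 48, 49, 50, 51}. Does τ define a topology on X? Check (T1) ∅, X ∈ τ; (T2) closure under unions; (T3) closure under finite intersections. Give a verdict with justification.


τ is NOT a topology on X.

Axiom (T1): ∅ ∈ τ? Yes; X ∈ τ? Yes.
Axiom (T2/T3): check pairwise unions and intersections of members of τ.
Counterexample for (T3): {46, 47, 49, 51} ∩ {46, 48, 49, 51} = {46, 49, 51} ∉ τ. Therefore τ is NOT a topology.


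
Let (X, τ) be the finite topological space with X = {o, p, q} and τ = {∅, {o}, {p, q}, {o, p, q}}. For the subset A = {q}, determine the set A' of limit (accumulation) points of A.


A' = {p}

For each x ∈ X, list the open sets U ∈ τ with x ∈ U, then check whether U ∩ (A ∖ {x}) ≠ ∅ for every such U.
  x = o: open {o} ∋ x has {o} ∩ (A ∖ {o}) = ∅, so x is NOT a limit point.
  x = p: opens ∋ x are {p, q}, {o, p, q}; each meets A ∖ {p}, so x IS a limit point.
  x = q: open {p, q} ∋ x has {p, q} ∩ (A ∖ {q}) = ∅, so x is NOT a limit point.
Collecting: A' = {p}.


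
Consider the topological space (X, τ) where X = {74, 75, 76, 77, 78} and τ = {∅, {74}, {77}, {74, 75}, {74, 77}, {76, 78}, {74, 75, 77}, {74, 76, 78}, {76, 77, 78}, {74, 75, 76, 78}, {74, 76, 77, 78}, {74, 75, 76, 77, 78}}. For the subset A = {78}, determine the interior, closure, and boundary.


int(A) = ∅, cl(A) = {76, 78}, ∂A = {76, 78}.

Closed sets in (X, τ) are complements of opens:
  closed(X, τ) = {∅, {75}, {77}, {74, 75}, {75, 77}, {76, 78}, {74, 75, 77}, {75, 76, 78}, {76, 77, 78}, {74, 75, 76, 78}, {75, 76, 77, 78}, {74, 75, 76, 77, 78}}.
int(A) = ⋃ {U ∈ τ : U ⊆ A}. Opens contained in A: ∅.
Taking the union of these: int(A) = ∅.
cl(A) = ⋂ {C closed : A ⊆ C}. Closed sets containing A: {76, 78}, {75, 76, 78}, {76, 77, 78}, {74, 75, 76, 78}, {75, 76, 77, 78}, {74, 75, 76, 77, 78}.
Intersecting these: cl(A) = {76, 78}.
∂A = cl(A) ∖ int(A) = {76, 78} ∖ ∅ = {76, 78}.


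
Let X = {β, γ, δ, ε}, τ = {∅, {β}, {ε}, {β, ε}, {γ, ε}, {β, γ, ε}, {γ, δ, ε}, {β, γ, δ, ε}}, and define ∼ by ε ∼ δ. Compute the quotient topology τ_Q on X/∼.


X/∼ = {[β], [γ], [δ=ε]}; |τ_Q| = 4.

Equivalence classes: [β], [γ], [δ=ε].
Quotient map π: X → X/∼ sends β ↦ [β], γ ↦ [γ], δ ↦ [δ=ε], ε ↦ [δ=ε].
For each subset V ⊆ X/∼, compute π^{-1}(V) ⊆ X and check whether π^{-1}(V) ∈ τ. V is open in τ_Q iff π^{-1}(V) ∈ τ.
  V = {}: π^{-1}(V) = ∅ ∈ τ ✓.
  V = {[β]}: π^{-1}(V) = {β} ∈ τ ✓.
  V = {[γ]}: π^{-1}(V) = {γ} ∉ τ ✗.
  V = {[β], [γ]}: π^{-1}(V) = {β, γ} ∉ τ ✗.
  V = {[δ=ε]}: π^{-1}(V) = {δ, ε} ∉ τ ✗.
  V = {[β], [δ=ε]}: π^{-1}(V) = {β, δ, ε} ∉ τ ✗.
  V = {[γ], [δ=ε]}: π^{-1}(V) = {γ, δ, ε} ∈ τ ✓.
  V = {[β], [γ], [δ=ε]}: π^{-1}(V) = {β, γ, δ, ε} ∈ τ ✓.
Open sets in the quotient: τ_Q = {{}, {[β]}, {[γ], [δ=ε]}, {[β], [γ], [δ=ε]}} (4 elements).


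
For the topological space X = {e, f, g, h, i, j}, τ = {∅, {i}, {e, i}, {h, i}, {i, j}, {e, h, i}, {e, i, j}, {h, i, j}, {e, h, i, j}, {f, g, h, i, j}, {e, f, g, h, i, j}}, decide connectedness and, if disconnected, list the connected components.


(X, τ) is connected.

Find clopen sets (U ∈ τ with X ∖ U ∈ τ):
  U = ∅, X ∖ U = {e, f, g, h, i, j} — both open, so U is clopen.
  U = {e, f, g, h, i, j}, X ∖ U = ∅ — both open, so U is clopen.
Only trivial clopens (∅ and X) exist, so (X, τ) is connected.
Compute connected components by grouping points that agree on all clopens:
  component: {e, f, g, h, i, j}


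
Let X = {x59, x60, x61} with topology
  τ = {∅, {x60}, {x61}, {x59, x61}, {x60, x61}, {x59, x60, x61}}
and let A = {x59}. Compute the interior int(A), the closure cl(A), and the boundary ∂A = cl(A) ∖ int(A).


int(A) = ∅, cl(A) = {x59}, ∂A = {x59}.

Closed sets in (X, τ) are complements of opens:
  closed(X, τ) = {∅, {x59}, {x60}, {x59, x60}, {x59, x61}, {x59, x60, x61}}.
int(A) = ⋃ {U ∈ τ : U ⊆ A}. Opens contained in A: ∅.
Taking the union of these: int(A) = ∅.
cl(A) = ⋂ {C closed : A ⊆ C}. Closed sets containing A: {x59}, {x59, x60}, {x59, x61}, {x59, x60, x61}.
Intersecting these: cl(A) = {x59}.
∂A = cl(A) ∖ int(A) = {x59} ∖ ∅ = {x59}.


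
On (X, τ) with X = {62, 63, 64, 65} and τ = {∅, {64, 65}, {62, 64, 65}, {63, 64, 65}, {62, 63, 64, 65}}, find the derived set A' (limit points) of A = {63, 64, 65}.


A' = {62, 63, 64, 65}

For each x ∈ X, list the open sets U ∈ τ with x ∈ U, then check whether U ∩ (A ∖ {x}) ≠ ∅ for every such U.
  x = 62: opens ∋ x are {62, 64, 65}, {62, 63, 64, 65}; each meets A ∖ {62}, so x IS a limit point.
  x = 63: opens ∋ x are {63, 64, 65}, {62, 63, 64, 65}; each meets A ∖ {63}, so x IS a limit point.
  x = 64: opens ∋ x are {64, 65}, {62, 64, 65}, {63, 64, 65}, {62, 63, 64, 65}; each meets A ∖ {64}, so x IS a limit point.
  x = 65: opens ∋ x are {64, 65}, {62, 64, 65}, {63, 64, 65}, {62, 63, 64, 65}; each meets A ∖ {65}, so x IS a limit point.
Collecting: A' = {62, 63, 64, 65}.


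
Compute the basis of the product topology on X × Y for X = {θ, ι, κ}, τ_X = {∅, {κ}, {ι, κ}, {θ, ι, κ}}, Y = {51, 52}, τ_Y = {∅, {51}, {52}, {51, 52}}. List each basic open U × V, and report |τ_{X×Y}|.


Basis B = {∅ × ∅, {κ} × {51}, {κ} × {52}, {ι, κ} × {51}, {ι, κ} × {52}, {κ} × {51, 52}, {θ, ι, κ} × {51}, {θ, ι, κ} × {52}, {ι, κ} × {51, 52}, {θ, ι, κ} × {51, 52}}; |τ_{X×Y}| = 16.

Enumerate products U × V with U ∈ τ_X, V ∈ τ_Y (deduplicated):
  ∅ × ∅ = {} (∅)
  {κ} × {51} = {(κ,51)}
  {κ} × {52} = {(κ,52)}
  {ι, κ} × {51} = {(ι,51), (κ,51)}
  {ι, κ} × {52} = {(ι,52), (κ,52)}
  {κ} × {51, 52} = {(κ,51), (κ,52)}
  {θ, ι, κ} × {51} = {(θ,51), (ι,51), (κ,51)}
  {θ, ι, κ} × {52} = {(θ,52), (ι,52), (κ,52)}
  {ι, κ} × {51, 52} = {(ι,51), (ι,52), (κ,51), (κ,52)}
  {θ, ι, κ} × {51, 52} = {(θ,51), (θ,52), (ι,51), (ι,52), (κ,51), (κ,52)}
These 10 distinct sets form the basis B.
Close under arbitrary unions to get τ_{X×Y}; counting gives |τ_{X×Y}| = 16.


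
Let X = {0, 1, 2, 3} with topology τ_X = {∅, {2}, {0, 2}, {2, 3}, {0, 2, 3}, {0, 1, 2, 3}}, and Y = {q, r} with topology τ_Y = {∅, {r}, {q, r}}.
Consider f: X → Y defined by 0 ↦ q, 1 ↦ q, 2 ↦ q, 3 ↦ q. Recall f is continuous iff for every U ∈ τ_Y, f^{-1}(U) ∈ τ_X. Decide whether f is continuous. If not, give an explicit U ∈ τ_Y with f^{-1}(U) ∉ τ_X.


f IS continuous.

Compute f^{-1}(U) for each U ∈ τ_Y:
  U = ∅: f^{-1}(U) = ∅ ∈ τ_X ✓.
  U = {r}: f^{-1}(U) = ∅ ∈ τ_X ✓.
  U = {q, r}: f^{-1}(U) = {0, 1, 2, 3} ∈ τ_X ✓.
Every preimage lies in τ_X, so f IS continuous.


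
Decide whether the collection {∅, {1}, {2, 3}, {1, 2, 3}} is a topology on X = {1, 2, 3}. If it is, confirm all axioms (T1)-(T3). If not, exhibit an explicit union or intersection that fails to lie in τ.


τ IS a topology on X.

Axiom (T1): ∅ ∈ τ? Yes; X ∈ τ? Yes.
Axiom (T2/T3): check pairwise unions and intersections of members of τ.
All pairwise intersections and unions checked — each lies in τ. Therefore τ satisfies (T1), (T2), (T3): it IS a topology on X.


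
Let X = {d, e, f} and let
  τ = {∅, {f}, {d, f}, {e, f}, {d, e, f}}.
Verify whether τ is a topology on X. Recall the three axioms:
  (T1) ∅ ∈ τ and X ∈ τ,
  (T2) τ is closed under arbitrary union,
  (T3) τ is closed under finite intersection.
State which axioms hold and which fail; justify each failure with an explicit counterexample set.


τ IS a topology on X.

Axiom (T1): ∅ ∈ τ? Yes; X ∈ τ? Yes.
Axiom (T2/T3): check pairwise unions and intersections of members of τ.
All pairwise intersections and unions checked — each lies in τ. Therefore τ satisfies (T1), (T2), (T3): it IS a topology on X.


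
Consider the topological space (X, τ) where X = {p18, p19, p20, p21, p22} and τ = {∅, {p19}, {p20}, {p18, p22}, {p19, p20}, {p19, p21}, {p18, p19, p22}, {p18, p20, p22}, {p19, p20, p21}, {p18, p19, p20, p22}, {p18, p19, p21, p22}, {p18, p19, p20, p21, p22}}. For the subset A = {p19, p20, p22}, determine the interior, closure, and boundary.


int(A) = {p19, p20}, cl(A) = {p18, p19, p20, p21, p22}, ∂A = {p18, p21, p22}.

Closed sets in (X, τ) are complements of opens:
  closed(X, τ) = {∅, {p20}, {p21}, {p18, p22}, {p19, p21}, {p20, p21}, {p18, p20, p22}, {p18, p21, p22}, {p19, p20, p21}, {p18, p19, p21, p22}, {p18, p20, p21, p22}, {p18, p19, p20, p21, p22}}.
int(A) = ⋃ {U ∈ τ : U ⊆ A}. Opens contained in A: ∅, {p19}, {p20}, {p19, p20}.
Taking the union of these: int(A) = {p19, p20}.
cl(A) = ⋂ {C closed : A ⊆ C}. Closed sets containing A: {p18, p19, p20, p21, p22}.
Intersecting these: cl(A) = {p18, p19, p20, p21, p22}.
∂A = cl(A) ∖ int(A) = {p18, p19, p20, p21, p22} ∖ {p19, p20} = {p18, p21, p22}.


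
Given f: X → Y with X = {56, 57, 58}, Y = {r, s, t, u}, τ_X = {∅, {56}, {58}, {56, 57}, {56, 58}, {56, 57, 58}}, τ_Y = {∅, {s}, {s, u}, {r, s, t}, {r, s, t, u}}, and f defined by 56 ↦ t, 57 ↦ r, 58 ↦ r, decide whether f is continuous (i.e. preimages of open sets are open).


f IS continuous.

Compute f^{-1}(U) for each U ∈ τ_Y:
  U = ∅: f^{-1}(U) = ∅ ∈ τ_X ✓.
  U = {s}: f^{-1}(U) = ∅ ∈ τ_X ✓.
  U = {s, u}: f^{-1}(U) = ∅ ∈ τ_X ✓.
  U = {r, s, t}: f^{-1}(U) = {56, 57, 58} ∈ τ_X ✓.
  U = {r, s, t, u}: f^{-1}(U) = {56, 57, 58} ∈ τ_X ✓.
Every preimage lies in τ_X, so f IS continuous.


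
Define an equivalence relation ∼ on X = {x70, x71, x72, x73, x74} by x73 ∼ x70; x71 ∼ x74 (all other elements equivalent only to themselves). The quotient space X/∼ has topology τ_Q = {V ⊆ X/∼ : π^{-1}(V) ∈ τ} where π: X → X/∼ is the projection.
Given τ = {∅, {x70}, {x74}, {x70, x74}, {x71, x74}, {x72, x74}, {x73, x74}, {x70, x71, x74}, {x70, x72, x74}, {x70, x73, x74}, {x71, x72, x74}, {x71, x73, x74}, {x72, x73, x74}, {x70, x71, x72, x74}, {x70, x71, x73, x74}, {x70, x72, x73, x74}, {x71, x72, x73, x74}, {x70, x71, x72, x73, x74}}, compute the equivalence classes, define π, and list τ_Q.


X/∼ = {[x70=x73], [x71=x74], [x72]}; |τ_Q| = 5.

Equivalence classes: [x70=x73], [x71=x74], [x72].
Quotient map π: X → X/∼ sends x70 ↦ [x70=x73], x71 ↦ [x71=x74], x72 ↦ [x72], x73 ↦ [x70=x73], x74 ↦ [x71=x74].
For each subset V ⊆ X/∼, compute π^{-1}(V) ⊆ X and check whether π^{-1}(V) ∈ τ. V is open in τ_Q iff π^{-1}(V) ∈ τ.
  V = {}: π^{-1}(V) = ∅ ∈ τ ✓.
  V = {[x70=x73]}: π^{-1}(V) = {x70, x73} ∉ τ ✗.
  V = {[x71=x74]}: π^{-1}(V) = {x71, x74} ∈ τ ✓.
  V = {[x70=x73], [x71=x74]}: π^{-1}(V) = {x70, x71, x73, x74} ∈ τ ✓.
  V = {[x72]}: π^{-1}(V) = {x72} ∉ τ ✗.
  V = {[x70=x73], [x72]}: π^{-1}(V) = {x70, x72, x73} ∉ τ ✗.
  V = {[x71=x74], [x72]}: π^{-1}(V) = {x71, x72, x74} ∈ τ ✓.
  V = {[x70=x73], [x71=x74], [x72]}: π^{-1}(V) = {x70, x71, x72, x73, x74} ∈ τ ✓.
Open sets in the quotient: τ_Q = {{}, {[x71=x74]}, {[x70=x73], [x71=x74]}, {[x71=x74], [x72]}, {[x70=x73], [x71=x74], [x72]}} (5 elements).


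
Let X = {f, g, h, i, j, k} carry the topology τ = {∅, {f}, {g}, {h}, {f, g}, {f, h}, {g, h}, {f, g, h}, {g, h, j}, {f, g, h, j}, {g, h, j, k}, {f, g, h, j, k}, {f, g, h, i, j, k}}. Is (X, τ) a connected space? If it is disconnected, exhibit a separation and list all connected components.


(X, τ) is connected.

Find clopen sets (U ∈ τ with X ∖ U ∈ τ):
  U = ∅, X ∖ U = {f, g, h, i, j, k} — both open, so U is clopen.
  U = {f, g, h, i, j, k}, X ∖ U = ∅ — both open, so U is clopen.
Only trivial clopens (∅ and X) exist, so (X, τ) is connected.
Compute connected components by grouping points that agree on all clopens:
  component: {f, g, h, i, j, k}


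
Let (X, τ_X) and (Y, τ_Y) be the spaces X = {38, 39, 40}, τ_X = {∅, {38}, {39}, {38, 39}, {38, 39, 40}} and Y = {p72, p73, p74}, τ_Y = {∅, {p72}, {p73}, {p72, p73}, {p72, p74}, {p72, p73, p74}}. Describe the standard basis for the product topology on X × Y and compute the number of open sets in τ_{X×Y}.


Basis B = {∅ × ∅, {38} × {p72}, {38} × {p73}, {39} × {p72}, {39} × {p73}, {38} × {p72, p73}, {38} × {p72, p74}, {38, 39} × {p72}, {38, 39} × {p73}, {39} × {p72, p73}, {39} × {p72, p74}, {38} × {p72, p73, p74}, {38, 39, 40} × {p72}, {38, 39, 40} × {p73}, {39} × {p72, p73, p74}, {38, 39} × {p72, p73}, {38, 39} × {p72, p74}, {38, 39} × {p72, p73, p74}, {38, 39, 40} × {p72, p73}, {38, 39, 40} × {p72, p74}, {38, 39, 40} × {p72, p73, p74}}; |τ_{X×Y}| = 70.

Enumerate products U × V with U ∈ τ_X, V ∈ τ_Y (deduplicated):
  ∅ × ∅ = {} (∅)
  {38} × {p72} = {(38,p72)}
  {38} × {p73} = {(38,p73)}
  {39} × {p72} = {(39,p72)}
  {39} × {p73} = {(39,p73)}
  {38} × {p72, p73} = {(38,p72), (38,p73)}
  {38} × {p72, p74} = {(38,p72), (38,p74)}
  {38, 39} × {p72} = {(38,p72), (39,p72)}
  {38, 39} × {p73} = {(38,p73), (39,p73)}
  {39} × {p72, p73} = {(39,p72), (39,p73)}
  {39} × {p72, p74} = {(39,p72), (39,p74)}
  {38} × {p72, p73, p74} = {(38,p72), (38,p73), (38,p74)}
  {38, 39, 40} × {p72} = {(38,p72), (39,p72), (40,p72)}
  {38, 39, 40} × {p73} = {(38,p73), (39,p73), (40,p73)}
  {39} × {p72, p73, p74} = {(39,p72), (39,p73), (39,p74)}
  {38, 39} × {p72, p73} = {(38,p72), (38,p73), (39,p72), (39,p73)}
  {38, 39} × {p72, p74} = {(38,p72), (38,p74), (39,p72), (39,p74)}
  {38, 39} × {p72, p73, p74} = {(38,p72), (38,p73), (38,p74), (39,p72), (39,p73), (39,p74)}
  {38, 39, 40} × {p72, p73} = {(38,p72), (38,p73), (39,p72), (39,p73), (40,p72), (40,p73)}
  {38, 39, 40} × {p72, p74} = {(38,p72), (38,p74), (39,p72), (39,p74), (40,p72), (40,p74)}
  {38, 39, 40} × {p72, p73, p74} = {(38,p72), (38,p73), (38,p74), (39,p72), (39,p73), (39,p74), (40,p72), (40,p73), (40,p74)}
These 21 distinct sets form the basis B.
Close under arbitrary unions to get τ_{X×Y}; counting gives |τ_{X×Y}| = 70.


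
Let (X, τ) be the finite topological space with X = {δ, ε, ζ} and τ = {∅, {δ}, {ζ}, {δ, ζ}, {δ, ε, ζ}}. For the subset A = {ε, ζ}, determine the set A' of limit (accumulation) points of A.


A' = {ε}

For each x ∈ X, list the open sets U ∈ τ with x ∈ U, then check whether U ∩ (A ∖ {x}) ≠ ∅ for every such U.
  x = δ: open {δ} ∋ x has {δ} ∩ (A ∖ {δ}) = ∅, so x is NOT a limit point.
  x = ε: opens ∋ x are {δ, ε, ζ}; each meets A ∖ {ε}, so x IS a limit point.
  x = ζ: open {ζ} ∋ x has {ζ} ∩ (A ∖ {ζ}) = ∅, so x is NOT a limit point.
Collecting: A' = {ε}.


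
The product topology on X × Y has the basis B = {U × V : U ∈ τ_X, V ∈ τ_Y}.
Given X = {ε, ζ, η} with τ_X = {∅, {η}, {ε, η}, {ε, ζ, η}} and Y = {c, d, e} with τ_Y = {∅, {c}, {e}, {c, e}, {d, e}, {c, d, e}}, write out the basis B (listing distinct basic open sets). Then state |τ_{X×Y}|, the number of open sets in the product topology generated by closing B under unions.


Basis B = {∅ × ∅, {η} × {c}, {η} × {e}, {ε, η} × {c}, {ε, η} × {e}, {η} × {c, e}, {η} × {d, e}, {ε, ζ, η} × {c}, {ε, ζ, η} × {e}, {η} × {c, d, e}, {ε, η} × {c, e}, {ε, η} × {d, e}, {ε, η} × {c, d, e}, {ε, ζ, η} × {c, e}, {ε, ζ, η} × {d, e}, {ε, ζ, η} × {c, d, e}}; |τ_{X×Y}| = 40.

Enumerate products U × V with U ∈ τ_X, V ∈ τ_Y (deduplicated):
  ∅ × ∅ = {} (∅)
  {η} × {c} = {(η,c)}
  {η} × {e} = {(η,e)}
  {ε, η} × {c} = {(ε,c), (η,c)}
  {ε, η} × {e} = {(ε,e), (η,e)}
  {η} × {c, e} = {(η,c), (η,e)}
  {η} × {d, e} = {(η,d), (η,e)}
  {ε, ζ, η} × {c} = {(ε,c), (ζ,c), (η,c)}
  {ε, ζ, η} × {e} = {(ε,e), (ζ,e), (η,e)}
  {η} × {c, d, e} = {(η,c), (η,d), (η,e)}
  {ε, η} × {c, e} = {(ε,c), (ε,e), (η,c), (η,e)}
  {ε, η} × {d, e} = {(ε,d), (ε,e), (η,d), (η,e)}
  {ε, η} × {c, d, e} = {(ε,c), (ε,d), (ε,e), (η,c), (η,d), (η,e)}
  {ε, ζ, η} × {c, e} = {(ε,c), (ε,e), (ζ,c), (ζ,e), (η,c), (η,e)}
  {ε, ζ, η} × {d, e} = {(ε,d), (ε,e), (ζ,d), (ζ,e), (η,d), (η,e)}
  {ε, ζ, η} × {c, d, e} = {(ε,c), (ε,d), (ε,e), (ζ,c), (ζ,d), (ζ,e), (η,c), (η,d), (η,e)}
These 16 distinct sets form the basis B.
Close under arbitrary unions to get τ_{X×Y}; counting gives |τ_{X×Y}| = 40.


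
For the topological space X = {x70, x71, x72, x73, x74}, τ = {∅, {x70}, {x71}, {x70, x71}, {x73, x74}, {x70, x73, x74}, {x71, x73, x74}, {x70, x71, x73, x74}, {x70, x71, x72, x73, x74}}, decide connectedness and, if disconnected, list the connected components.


(X, τ) is connected.

Find clopen sets (U ∈ τ with X ∖ U ∈ τ):
  U = ∅, X ∖ U = {x70, x71, x72, x73, x74} — both open, so U is clopen.
  U = {x70, x71, x72, x73, x74}, X ∖ U = ∅ — both open, so U is clopen.
Only trivial clopens (∅ and X) exist, so (X, τ) is connected.
Compute connected components by grouping points that agree on all clopens:
  component: {x70, x71, x72, x73, x74}


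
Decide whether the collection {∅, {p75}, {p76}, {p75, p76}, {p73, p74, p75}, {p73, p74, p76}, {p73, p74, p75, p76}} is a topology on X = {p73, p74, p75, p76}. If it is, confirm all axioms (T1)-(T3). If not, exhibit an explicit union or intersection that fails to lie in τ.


τ is NOT a topology on X.

Axiom (T1): ∅ ∈ τ? Yes; X ∈ τ? Yes.
Axiom (T2/T3): check pairwise unions and intersections of members of τ.
Counterexample for (T3): {p73, p74, p75} ∩ {p73, p74, p76} = {p73, p74} ∉ τ. Therefore τ is NOT a topology.


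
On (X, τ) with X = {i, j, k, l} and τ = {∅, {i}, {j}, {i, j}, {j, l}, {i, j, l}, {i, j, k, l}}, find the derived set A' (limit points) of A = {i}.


A' = {k}

For each x ∈ X, list the open sets U ∈ τ with x ∈ U, then check whether U ∩ (A ∖ {x}) ≠ ∅ for every such U.
  x = i: open {i} ∋ x has {i} ∩ (A ∖ {i}) = ∅, so x is NOT a limit point.
  x = j: open {j} ∋ x has {j} ∩ (A ∖ {j}) = ∅, so x is NOT a limit point.
  x = k: opens ∋ x are {i, j, k, l}; each meets A ∖ {k}, so x IS a limit point.
  x = l: open {j, l} ∋ x has {j, l} ∩ (A ∖ {l}) = ∅, so x is NOT a limit point.
Collecting: A' = {k}.


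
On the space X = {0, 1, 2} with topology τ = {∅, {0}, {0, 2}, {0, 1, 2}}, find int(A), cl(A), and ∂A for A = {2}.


int(A) = ∅, cl(A) = {1, 2}, ∂A = {1, 2}.

Closed sets in (X, τ) are complements of opens:
  closed(X, τ) = {∅, {1}, {1, 2}, {0, 1, 2}}.
int(A) = ⋃ {U ∈ τ : U ⊆ A}. Opens contained in A: ∅.
Taking the union of these: int(A) = ∅.
cl(A) = ⋂ {C closed : A ⊆ C}. Closed sets containing A: {1, 2}, {0, 1, 2}.
Intersecting these: cl(A) = {1, 2}.
∂A = cl(A) ∖ int(A) = {1, 2} ∖ ∅ = {1, 2}.


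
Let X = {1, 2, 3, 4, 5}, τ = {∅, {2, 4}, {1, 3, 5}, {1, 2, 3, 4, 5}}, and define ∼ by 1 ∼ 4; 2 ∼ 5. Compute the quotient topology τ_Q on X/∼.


X/∼ = {[1=4], [2=5], [3]}; |τ_Q| = 2.

Equivalence classes: [1=4], [2=5], [3].
Quotient map π: X → X/∼ sends 1 ↦ [1=4], 2 ↦ [2=5], 3 ↦ [3], 4 ↦ [1=4], 5 ↦ [2=5].
For each subset V ⊆ X/∼, compute π^{-1}(V) ⊆ X and check whether π^{-1}(V) ∈ τ. V is open in τ_Q iff π^{-1}(V) ∈ τ.
  V = {}: π^{-1}(V) = ∅ ∈ τ ✓.
  V = {[1=4]}: π^{-1}(V) = {1, 4} ∉ τ ✗.
  V = {[2=5]}: π^{-1}(V) = {2, 5} ∉ τ ✗.
  V = {[1=4], [2=5]}: π^{-1}(V) = {1, 2, 4, 5} ∉ τ ✗.
  V = {[3]}: π^{-1}(V) = {3} ∉ τ ✗.
  V = {[1=4], [3]}: π^{-1}(V) = {1, 3, 4} ∉ τ ✗.
  V = {[2=5], [3]}: π^{-1}(V) = {2, 3, 5} ∉ τ ✗.
  V = {[1=4], [2=5], [3]}: π^{-1}(V) = {1, 2, 3, 4, 5} ∈ τ ✓.
Open sets in the quotient: τ_Q = {{}, {[1=4], [2=5], [3]}} (2 elements).


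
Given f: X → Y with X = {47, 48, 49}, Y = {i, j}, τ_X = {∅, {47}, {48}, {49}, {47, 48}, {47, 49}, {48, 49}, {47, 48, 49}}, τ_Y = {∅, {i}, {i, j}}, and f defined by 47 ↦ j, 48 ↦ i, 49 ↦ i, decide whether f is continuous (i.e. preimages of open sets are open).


f IS continuous.

Compute f^{-1}(U) for each U ∈ τ_Y:
  U = ∅: f^{-1}(U) = ∅ ∈ τ_X ✓.
  U = {i}: f^{-1}(U) = {48, 49} ∈ τ_X ✓.
  U = {i, j}: f^{-1}(U) = {47, 48, 49} ∈ τ_X ✓.
Every preimage lies in τ_X, so f IS continuous.


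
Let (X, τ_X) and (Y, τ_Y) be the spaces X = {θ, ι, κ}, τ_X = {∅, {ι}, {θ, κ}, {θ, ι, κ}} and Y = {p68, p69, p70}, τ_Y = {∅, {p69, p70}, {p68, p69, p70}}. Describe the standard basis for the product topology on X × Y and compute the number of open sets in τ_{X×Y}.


Basis B = {∅ × ∅, {ι} × {p69, p70}, {ι} × {p68, p69, p70}, {θ, κ} × {p69, p70}, {θ, κ} × {p68, p69, p70}, {θ, ι, κ} × {p69, p70}, {θ, ι, κ} × {p68, p69, p70}}; |τ_{X×Y}| = 9.

Enumerate products U × V with U ∈ τ_X, V ∈ τ_Y (deduplicated):
  ∅ × ∅ = {} (∅)
  {ι} × {p69, p70} = {(ι,p69), (ι,p70)}
  {ι} × {p68, p69, p70} = {(ι,p68), (ι,p69), (ι,p70)}
  {θ, κ} × {p69, p70} = {(θ,p69), (θ,p70), (κ,p69), (κ,p70)}
  {θ, κ} × {p68, p69, p70} = {(θ,p68), (θ,p69), (θ,p70), (κ,p68), (κ,p69), (κ,p70)}
  {θ, ι, κ} × {p69, p70} = {(θ,p69), (θ,p70), (ι,p69), (ι,p70), (κ,p69), (κ,p70)}
  {θ, ι, κ} × {p68, p69, p70} = {(θ,p68), (θ,p69), (θ,p70), (ι,p68), (ι,p69), (ι,p70), (κ,p68), (κ,p69), (κ,p70)}
These 7 distinct sets form the basis B.
Close under arbitrary unions to get τ_{X×Y}; counting gives |τ_{X×Y}| = 9.


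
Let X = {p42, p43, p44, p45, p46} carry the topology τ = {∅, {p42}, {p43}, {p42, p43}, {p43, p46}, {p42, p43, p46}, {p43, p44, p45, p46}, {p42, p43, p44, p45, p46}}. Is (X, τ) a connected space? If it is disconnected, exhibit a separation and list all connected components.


(X, τ) is disconnected; components = [{p42}, {p43, p44, p45, p46}].

Find clopen sets (U ∈ τ with X ∖ U ∈ τ):
  U = ∅, X ∖ U = {p42, p43, p44, p45, p46} — both open, so U is clopen.
  U = {p42}, X ∖ U = {p43, p44, p45, p46} — both open, so U is clopen.
  U = {p43, p44, p45, p46}, X ∖ U = {p42} — both open, so U is clopen.
  U = {p42, p43, p44, p45, p46}, X ∖ U = ∅ — both open, so U is clopen.
Nontrivial clopen(s) exist: e.g. {p43, p44, p45, p46}. So (X, τ) is disconnected.
Compute connected components by grouping points that agree on all clopens:
  component: {p42}
  component: {p43, p44, p45, p46}


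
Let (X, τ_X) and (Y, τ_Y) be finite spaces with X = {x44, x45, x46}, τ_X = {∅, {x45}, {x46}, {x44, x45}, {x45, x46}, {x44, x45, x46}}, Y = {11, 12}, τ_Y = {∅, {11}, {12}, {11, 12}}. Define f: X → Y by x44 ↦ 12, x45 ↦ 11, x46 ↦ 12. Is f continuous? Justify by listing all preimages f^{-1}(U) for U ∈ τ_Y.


f is NOT continuous.

Compute f^{-1}(U) for each U ∈ τ_Y:
  U = ∅: f^{-1}(U) = ∅ ∈ τ_X ✓.
  U = {11}: f^{-1}(U) = {x45} ∈ τ_X ✓.
  U = {12}: f^{-1}(U) = {x44, x46} ∉ τ_X ✗.
  U = {11, 12}: f^{-1}(U) = {x44, x45, x46} ∈ τ_X ✓.
Found U = {12} with f^{-1}(U) = {x44, x46} not in τ_X. Therefore f is NOT continuous.


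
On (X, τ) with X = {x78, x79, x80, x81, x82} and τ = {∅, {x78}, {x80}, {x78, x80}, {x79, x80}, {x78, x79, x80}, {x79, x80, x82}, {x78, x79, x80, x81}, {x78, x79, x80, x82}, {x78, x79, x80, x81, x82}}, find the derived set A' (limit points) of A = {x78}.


A' = {x81}

For each x ∈ X, list the open sets U ∈ τ with x ∈ U, then check whether U ∩ (A ∖ {x}) ≠ ∅ for every such U.
  x = x78: open {x78} ∋ x has {x78} ∩ (A ∖ {x78}) = ∅, so x is NOT a limit point.
  x = x79: open {x79, x80} ∋ x has {x79, x80} ∩ (A ∖ {x79}) = ∅, so x is NOT a limit point.
  x = x80: open {x80} ∋ x has {x80} ∩ (A ∖ {x80}) = ∅, so x is NOT a limit point.
  x = x81: opens ∋ x are {x78, x79, x80, x81}, {x78, x79, x80, x81, x82}; each meets A ∖ {x81}, so x IS a limit point.
  x = x82: open {x79, x80, x82} ∋ x has {x79, x80, x82} ∩ (A ∖ {x82}) = ∅, so x is NOT a limit point.
Collecting: A' = {x81}.


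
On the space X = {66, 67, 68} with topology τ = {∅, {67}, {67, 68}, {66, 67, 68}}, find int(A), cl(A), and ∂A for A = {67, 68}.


int(A) = {67, 68}, cl(A) = {66, 67, 68}, ∂A = {66}.

Closed sets in (X, τ) are complements of opens:
  closed(X, τ) = {∅, {66}, {66, 68}, {66, 67, 68}}.
int(A) = ⋃ {U ∈ τ : U ⊆ A}. Opens contained in A: ∅, {67}, {67, 68}.
Taking the union of these: int(A) = {67, 68}.
cl(A) = ⋂ {C closed : A ⊆ C}. Closed sets containing A: {66, 67, 68}.
Intersecting these: cl(A) = {66, 67, 68}.
∂A = cl(A) ∖ int(A) = {66, 67, 68} ∖ {67, 68} = {66}.


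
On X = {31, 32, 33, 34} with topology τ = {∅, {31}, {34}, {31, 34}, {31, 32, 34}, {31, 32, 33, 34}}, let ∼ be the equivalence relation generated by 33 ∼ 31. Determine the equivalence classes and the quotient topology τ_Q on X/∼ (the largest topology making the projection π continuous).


X/∼ = {[31=33], [32], [34]}; |τ_Q| = 3.

Equivalence classes: [31=33], [32], [34].
Quotient map π: X → X/∼ sends 31 ↦ [31=33], 32 ↦ [32], 33 ↦ [31=33], 34 ↦ [34].
For each subset V ⊆ X/∼, compute π^{-1}(V) ⊆ X and check whether π^{-1}(V) ∈ τ. V is open in τ_Q iff π^{-1}(V) ∈ τ.
  V = {}: π^{-1}(V) = ∅ ∈ τ ✓.
  V = {[31=33]}: π^{-1}(V) = {31, 33} ∉ τ ✗.
  V = {[32]}: π^{-1}(V) = {32} ∉ τ ✗.
  V = {[31=33], [32]}: π^{-1}(V) = {31, 32, 33} ∉ τ ✗.
  V = {[34]}: π^{-1}(V) = {34} ∈ τ ✓.
  V = {[31=33], [34]}: π^{-1}(V) = {31, 33, 34} ∉ τ ✗.
  V = {[32], [34]}: π^{-1}(V) = {32, 34} ∉ τ ✗.
  V = {[31=33], [32], [34]}: π^{-1}(V) = {31, 32, 33, 34} ∈ τ ✓.
Open sets in the quotient: τ_Q = {{}, {[34]}, {[31=33], [32], [34]}} (3 elements).


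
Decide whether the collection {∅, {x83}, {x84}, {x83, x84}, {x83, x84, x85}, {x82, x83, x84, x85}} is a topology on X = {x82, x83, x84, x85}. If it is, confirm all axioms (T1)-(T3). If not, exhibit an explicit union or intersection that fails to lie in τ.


τ IS a topology on X.

Axiom (T1): ∅ ∈ τ? Yes; X ∈ τ? Yes.
Axiom (T2/T3): check pairwise unions and intersections of members of τ.
All pairwise intersections and unions checked — each lies in τ. Therefore τ satisfies (T1), (T2), (T3): it IS a topology on X.


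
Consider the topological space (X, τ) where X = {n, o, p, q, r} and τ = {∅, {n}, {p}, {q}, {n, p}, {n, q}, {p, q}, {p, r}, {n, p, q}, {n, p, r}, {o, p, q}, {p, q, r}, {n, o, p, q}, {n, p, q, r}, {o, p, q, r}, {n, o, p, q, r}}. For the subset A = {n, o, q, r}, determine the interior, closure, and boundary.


int(A) = {n, q}, cl(A) = {n, o, q, r}, ∂A = {o, r}.

Closed sets in (X, τ) are complements of opens:
  closed(X, τ) = {∅, {n}, {o}, {r}, {n, o}, {n, r}, {o, q}, {o, r}, {n, o, q}, {n, o, r}, {o, p, r}, {o, q, r}, {n, o, p, r}, {n, o, q, r}, {o, p, q, r}, {n, o, p, q, r}}.
int(A) = ⋃ {U ∈ τ : U ⊆ A}. Opens contained in A: ∅, {n}, {q}, {n, q}.
Taking the union of these: int(A) = {n, q}.
cl(A) = ⋂ {C closed : A ⊆ C}. Closed sets containing A: {n, o, q, r}, {n, o, p, q, r}.
Intersecting these: cl(A) = {n, o, q, r}.
∂A = cl(A) ∖ int(A) = {n, o, q, r} ∖ {n, q} = {o, r}.


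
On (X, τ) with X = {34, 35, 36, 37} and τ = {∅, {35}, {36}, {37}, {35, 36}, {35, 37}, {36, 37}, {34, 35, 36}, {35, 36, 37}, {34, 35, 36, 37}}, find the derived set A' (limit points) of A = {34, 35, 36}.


A' = {34}

For each x ∈ X, list the open sets U ∈ τ with x ∈ U, then check whether U ∩ (A ∖ {x}) ≠ ∅ for every such U.
  x = 34: opens ∋ x are {34, 35, 36}, {34, 35, 36, 37}; each meets A ∖ {34}, so x IS a limit point.
  x = 35: open {35} ∋ x has {35} ∩ (A ∖ {35}) = ∅, so x is NOT a limit point.
  x = 36: open {36} ∋ x has {36} ∩ (A ∖ {36}) = ∅, so x is NOT a limit point.
  x = 37: open {37} ∋ x has {37} ∩ (A ∖ {37}) = ∅, so x is NOT a limit point.
Collecting: A' = {34}.


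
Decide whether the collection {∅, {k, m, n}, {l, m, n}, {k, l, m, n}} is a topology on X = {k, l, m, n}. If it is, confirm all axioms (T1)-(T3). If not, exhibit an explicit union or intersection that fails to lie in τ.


τ is NOT a topology on X.

Axiom (T1): ∅ ∈ τ? Yes; X ∈ τ? Yes.
Axiom (T2/T3): check pairwise unions and intersections of members of τ.
Counterexample for (T3): {k, m, n} ∩ {l, m, n} = {m, n} ∉ τ. Therefore τ is NOT a topology.


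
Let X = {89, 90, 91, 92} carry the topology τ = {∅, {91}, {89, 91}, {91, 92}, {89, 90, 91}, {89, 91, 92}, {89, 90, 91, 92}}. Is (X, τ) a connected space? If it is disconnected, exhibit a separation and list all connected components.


(X, τ) is connected.

Find clopen sets (U ∈ τ with X ∖ U ∈ τ):
  U = ∅, X ∖ U = {89, 90, 91, 92} — both open, so U is clopen.
  U = {89, 90, 91, 92}, X ∖ U = ∅ — both open, so U is clopen.
Only trivial clopens (∅ and X) exist, so (X, τ) is connected.
Compute connected components by grouping points that agree on all clopens:
  component: {89, 90, 91, 92}


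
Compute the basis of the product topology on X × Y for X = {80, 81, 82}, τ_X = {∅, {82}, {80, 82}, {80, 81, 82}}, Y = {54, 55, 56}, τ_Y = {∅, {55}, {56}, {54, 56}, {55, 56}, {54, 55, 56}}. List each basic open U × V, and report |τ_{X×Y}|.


Basis B = {∅ × ∅, {82} × {55}, {82} × {56}, {80, 82} × {55}, {80, 82} × {56}, {82} × {54, 56}, {82} × {55, 56}, {80, 81, 82} × {55}, {80, 81, 82} × {56}, {82} × {54, 55, 56}, {80, 82} × {54, 56}, {80, 82} × {55, 56}, {80, 82} × {54, 55, 56}, {80, 81, 82} × {54, 56}, {80, 81, 82} × {55, 56}, {80, 81, 82} × {54, 55, 56}}; |τ_{X×Y}| = 40.

Enumerate products U × V with U ∈ τ_X, V ∈ τ_Y (deduplicated):
  ∅ × ∅ = {} (∅)
  {82} × {55} = {(82,55)}
  {82} × {56} = {(82,56)}
  {80, 82} × {55} = {(80,55), (82,55)}
  {80, 82} × {56} = {(80,56), (82,56)}
  {82} × {54, 56} = {(82,54), (82,56)}
  {82} × {55, 56} = {(82,55), (82,56)}
  {80, 81, 82} × {55} = {(80,55), (81,55), (82,55)}
  {80, 81, 82} × {56} = {(80,56), (81,56), (82,56)}
  {82} × {54, 55, 56} = {(82,54), (82,55), (82,56)}
  {80, 82} × {54, 56} = {(80,54), (80,56), (82,54), (82,56)}
  {80, 82} × {55, 56} = {(80,55), (80,56), (82,55), (82,56)}
  {80, 82} × {54, 55, 56} = {(80,54), (80,55), (80,56), (82,54), (82,55), (82,56)}
  {80, 81, 82} × {54, 56} = {(80,54), (80,56), (81,54), (81,56), (82,54), (82,56)}
  {80, 81, 82} × {55, 56} = {(80,55), (80,56), (81,55), (81,56), (82,55), (82,56)}
  {80, 81, 82} × {54, 55, 56} = {(80,54), (80,55), (80,56), (81,54), (81,55), (81,56), (82,54), (82,55), (82,56)}
These 16 distinct sets form the basis B.
Close under arbitrary unions to get τ_{X×Y}; counting gives |τ_{X×Y}| = 40.
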